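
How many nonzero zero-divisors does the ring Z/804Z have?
In Z/804Z each nonzero element is either a unit (gcd with 804 is 1) or a zero-divisor (gcd > 1). The number of units is φ(804): factorise 804 = 2^2 · 3 · 67, so φ(804) = (2^2 − 2^1) · (3 − 1) · (67 − 1) = 2 · 2 · 66 = 264. The nonzero elements number 804 − 1 = 803. Hence the nonzero zero-divisors number 803 − 264 = 539.

Final answer: Z/804Z has 539 nonzero zero-divisors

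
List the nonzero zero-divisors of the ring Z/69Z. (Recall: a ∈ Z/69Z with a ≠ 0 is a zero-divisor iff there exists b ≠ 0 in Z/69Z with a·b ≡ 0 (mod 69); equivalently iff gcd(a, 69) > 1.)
An element a ∈ Z/69Z (with a ≠ 0) is a zero-divisor iff gcd(a, 69) > 1 (because a is a unit precisely when gcd(a, n) = 1, and in Z/nZ every nonzero, non-unit element is a zero-divisor). Scan a = 1, ..., 68 and keep those with gcd(a, 69) > 1:
  gcd(3, 69) = 3, gcd(6, 69) = 3, gcd(9, 69) = 3, gcd(12, 69) = 3, gcd(15, 69) = 3, gcd(18, 69) = 3, gcd(21, 69) = 3, gcd(23, 69) = 23, gcd(24, 69) = 3, gcd(27, 69) = 3, gcd(30, 69) = 3, gcd(33, 69) = 3, gcd(36, 69) = 3, gcd(39, 69) = 3, gcd(42, 69) = 3, gcd(45, 69) = 3, gcd(46, 69) = 23, gcd(48, 69) = 3, gcd(51, 69) = 3, gcd(54, 69) = 3, gcd(57, 69) = 3, gcd(60, 69) = 3, gcd(63, 69) = 3, gcd(66, 69) = 3.
All other a ∈ {1, ..., 68} have gcd(a, 69) = 1 and are units. So the nonzero zero-divisors are exactly the 24 values of a appearing in this scan.

Final answer: nonzero zero-divisors of Z/69Z = {3, 6, 9, 12, 15, 18, 21, 23, 24, 27, 30, 33, 36, 39, 42, 45, 46, 48, 51, 54, 57, 60, 63, 66}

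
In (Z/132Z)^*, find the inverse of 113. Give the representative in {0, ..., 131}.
Apply the extended Euclidean algorithm to (132, 113), tracking rows (r, s, t) with s·132 + t·113 = r. Each division r_prev = q·r_cur + r_new produces the new row as (previous row) − q·(current row):
  row A: (132, 1, 0)   [1·132 + 0·113 = 132]
  row B: (113, 0, 1)   [0·132 + 1·113 = 113]
  132 = 1·113 + 19   → row C = row A − 1·row B = (19, 1, −1)   [check: 1·132 − 1·113 = 19]
  113 = 5·19 + 18   → row D = row B − 5·row C = (18, −5, 6)   [check: −5·132 + 6·113 = 18]
  19 = 1·18 + 1   → row E = row C − 1·row D = (1, 6, −7)   [check: 6·132 − 7·113 = 1]
  18 = 18·1 + 0   → remainder 0, stop. gcd = 1 (last nonzero row E).
The gcd is 1, so 113 is invertible mod 132. The last nonzero row gives 6·132 − 7·113 = 1, so t = −7. So 113^(−1) ≡ −7 ≡ 125 (mod 132). Verify: 113 · 125 = 14125 ≡ 1 (mod 132). ✓

Final answer: 113^(−1) ≡ 125 (mod 132)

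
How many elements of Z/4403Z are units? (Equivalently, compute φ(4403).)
An element a ∈ Z/4403Z is a unit iff gcd(a, 4403) = 1, so the number of units is φ(4403). φ is multiplicative, with φ(p^e) = p^e − p^(e−1). Factorise 4403 = 7 · 17 · 37. Then
  φ(4403) = (7 − 1) · (17 − 1) · (37 − 1) = 6 · 16 · 36 = 3456.

Final answer: Z/4403Z has φ(4403) = 3456 units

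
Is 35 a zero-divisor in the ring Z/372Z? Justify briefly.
gcd(35, 372) = 1, so 35 is a unit in Z/372Z (it has a multiplicative inverse). A unit cannot be a zero-divisor: if 35·b ≡ 0 then multiplying both sides by 35^(−1) gives b ≡ 0. So 35 is not a zero-divisor.

Final answer: NO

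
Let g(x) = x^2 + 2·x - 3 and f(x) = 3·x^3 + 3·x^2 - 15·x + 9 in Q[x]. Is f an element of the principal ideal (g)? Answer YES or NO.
YES

In Q[x] the ideal (g) consists of all multiples of g, so f ∈ (g) iff g | f, i.e. iff the remainder of f on division by g is 0. Divide f by g (g is monic, so eliminate the leading term of the running remainder at each step):
  leading term 3·x^3: subtract (3·x)·g(x) = 3·x^3 + 6·x^2 - 9·x, leaving -3·x^2 - 6·x + 9
  leading term -3·x^2: subtract (-3)·g(x) = -3·x^2 - 6·x + 9, leaving 0
The remainder is 0, so f(x) = g(x) · h(x) with h(x) = 3·x - 3. Hence g | f, i.e. f ∈ (g).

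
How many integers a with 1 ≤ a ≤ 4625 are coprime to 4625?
The number of a ∈ {1, ..., 4625} with gcd(a, 4625) = 1 is by definition Euler's totient φ(4625). φ is multiplicative, with φ(p^e) = p^e − p^(e−1). Factorise 4625 = 5^3 · 37. Then
  φ(4625) = (5^3 − 5^2) · (37 − 1) = 100 · 36 = 3600.
So there are 3600 such integers.

Final answer: 3600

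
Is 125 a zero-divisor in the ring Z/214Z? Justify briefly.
gcd(125, 214) = 1, so 125 is a unit in Z/214Z (it has a multiplicative inverse). A unit cannot be a zero-divisor: if 125·b ≡ 0 then multiplying both sides by 125^(−1) gives b ≡ 0. So 125 is not a zero-divisor.

Final answer: NO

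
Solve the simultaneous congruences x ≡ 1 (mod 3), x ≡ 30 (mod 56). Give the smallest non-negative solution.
The moduli 3, 56 are pairwise coprime, so by the CRT there is a unique solution mod 3·56 = 168.
Solve by successive substitution. Start with x ≡ 1 (mod 3).
  Combine with x ≡ 30 (mod 56): write x = 1 + 3·t and require 1 + 3·t ≡ 30 (mod 56), i.e. 3·t ≡ 30 − 1 ≡ 29 (mod 56). Since 3^(−1) ≡ 19 (mod 56), t ≡ 19·29 ≡ 47 (mod 56). So x ≡ 1 + 3·47 = 142 (mod 168).
Unique solution in [0, 168): x = 142.

Final answer: x ≡ 142 (mod 168); the representative in [0, 168) is 142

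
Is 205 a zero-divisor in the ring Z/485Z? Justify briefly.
gcd(205, 485) = 5 > 1, so 205 is not a unit in Z/485Z. In Z/nZ every nonzero non-unit is a zero-divisor: explicitly, take b = 485/gcd = 97 ≠ 0 (mod 485); then 205·97 = 19885 = 41·485, i.e. 205·97 ≡ 0 (mod 485). So 205 is a zero-divisor.

Final answer: YES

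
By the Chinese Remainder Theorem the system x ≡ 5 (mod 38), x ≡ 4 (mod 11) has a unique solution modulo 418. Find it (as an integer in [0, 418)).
x ≡ 81 (mod 418); the representative in [0, 418) is 81

The moduli 38, 11 are pairwise coprime, so by the CRT there is a unique solution mod 38·11 = 418.
Solve by successive substitution. Start with x ≡ 5 (mod 38).
  Combine with x ≡ 4 (mod 11): write x = 5 + 38·t and require 5 + 38·t ≡ 4 (mod 11), i.e. 38·t ≡ 4 − 5 ≡ 10 (mod 11). Since 38^(−1) ≡ 9 (mod 11) (38 ≡ 5 (mod 11)), t ≡ 9·10 ≡ 2 (mod 11). So x ≡ 5 + 38·2 = 81 (mod 418).
Unique solution in [0, 418): x = 81.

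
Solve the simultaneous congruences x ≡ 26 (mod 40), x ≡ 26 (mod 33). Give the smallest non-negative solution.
The moduli 40, 33 are pairwise coprime, so by the CRT there is a unique solution mod 40·33 = 1320.
Solve by successive substitution. Start with x ≡ 26 (mod 40).
  Combine with x ≡ 26 (mod 33): write x = 26 + 40·t and require 26 + 40·t ≡ 26 (mod 33), i.e. 40·t ≡ 26 − 26 ≡ 0 (mod 33). Since 40^(−1) ≡ 19 (mod 33) (40 ≡ 7 (mod 33)), t ≡ 19·0 ≡ 0 (mod 33). So x ≡ 26 + 40·0 = 26 (mod 1320).
Unique solution in [0, 1320): x = 26.

Final answer: x ≡ 26 (mod 1320); the representative in [0, 1320) is 26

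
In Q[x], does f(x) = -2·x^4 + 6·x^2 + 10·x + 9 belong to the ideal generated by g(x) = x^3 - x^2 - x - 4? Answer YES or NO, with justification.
In Q[x] the ideal (g) consists of all multiples of g, so f ∈ (g) iff g | f, i.e. iff the remainder of f on division by g is 0. Divide f by g (g is monic, so eliminate the leading term of the running remainder at each step):
  leading term -2·x^4: subtract (-2·x)·g(x) = -2·x^4 + 2·x^3 + 2·x^2 + 8·x, leaving -2·x^3 + 4·x^2 + 2·x + 9
  leading term -2·x^3: subtract (-2)·g(x) = -2·x^3 + 2·x^2 + 2·x + 8, leaving 2·x^2 + 1
The remainder r(x) = 2·x^2 + 1 ≠ 0 (and deg r < deg g), so g ∤ f, i.e. f ∉ (g).

Final answer: NO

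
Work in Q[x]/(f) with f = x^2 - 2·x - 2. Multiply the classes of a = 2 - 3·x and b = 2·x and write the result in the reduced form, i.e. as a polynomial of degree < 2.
a · b ≡ -8·x - 12 (mod f(x))

First multiply in Q[x] without reducing: a · b = -6·x^2 + 4·x. Now divide by f(x) = x^2 - 2·x - 2, eliminating the leading term at each step:
  leading term -6·x^2: subtract (-6)·f(x) = -6·x^2 + 12·x + 12, leaving -8·x - 12
The degree is now < 2, so this is the remainder. Hence a · b ≡ -8·x - 12 in Q[x]/(f).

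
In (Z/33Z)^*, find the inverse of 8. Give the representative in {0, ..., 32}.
Apply the extended Euclidean algorithm to (33, 8), tracking rows (r, s, t) with s·33 + t·8 = r. Each division r_prev = q·r_cur + r_new produces the new row as (previous row) − q·(current row):
  row A: (33, 1, 0)   [1·33 + 0·8 = 33]
  row B: (8, 0, 1)   [0·33 + 1·8 = 8]
  33 = 4·8 + 1   → row C = row A − 4·row B = (1, 1, −4)   [check: 1·33 − 4·8 = 1]
  8 = 8·1 + 0   → remainder 0, stop. gcd = 1 (last nonzero row C).
The gcd is 1, so 8 is invertible mod 33. The last nonzero row gives 1·33 − 4·8 = 1, so t = −4. So 8^(−1) ≡ −4 ≡ 29 (mod 33). Verify: 8 · 29 = 232 ≡ 1 (mod 33). ✓

Final answer: 8^(−1) ≡ 29 (mod 33)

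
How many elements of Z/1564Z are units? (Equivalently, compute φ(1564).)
An element a ∈ Z/1564Z is a unit iff gcd(a, 1564) = 1, so the number of units is φ(1564). φ is multiplicative, with φ(p^e) = p^e − p^(e−1). Factorise 1564 = 2^2 · 17 · 23. Then
  φ(1564) = (2^2 − 2^1) · (17 − 1) · (23 − 1) = 2 · 16 · 22 = 704.

Final answer: Z/1564Z has φ(1564) = 704 units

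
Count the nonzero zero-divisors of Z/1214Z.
Z/1214Z has 607 nonzero zero-divisors

In Z/1214Z each nonzero element is either a unit (gcd with 1214 is 1) or a zero-divisor (gcd > 1). The number of units is φ(1214): factorise 1214 = 2 · 607, so φ(1214) = (2 − 1) · (607 − 1) = 1 · 606 = 606. The nonzero elements number 1214 − 1 = 1213. Hence the nonzero zero-divisors number 1213 − 606 = 607.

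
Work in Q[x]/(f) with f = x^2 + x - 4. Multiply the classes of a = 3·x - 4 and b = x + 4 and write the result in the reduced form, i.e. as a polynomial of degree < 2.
a · b ≡ 5·x - 4 (mod f(x))

First multiply in Q[x] without reducing: a · b = 3·x^2 + 8·x - 16. Now divide by f(x) = x^2 + x - 4, eliminating the leading term at each step:
  leading term 3·x^2: subtract (3)·f(x) = 3·x^2 + 3·x - 12, leaving 5·x - 4
The degree is now < 2, so this is the remainder. Hence a · b ≡ 5·x - 4 in Q[x]/(f).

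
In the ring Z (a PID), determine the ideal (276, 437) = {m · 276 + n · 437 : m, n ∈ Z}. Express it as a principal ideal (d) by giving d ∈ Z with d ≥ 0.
In the PID Z, (a, b) is generated by gcd(a, b). Compute gcd(437, 276) with the extended Euclidean algorithm, tracking rows (r, s, t) with s·437 + t·276 = r:
  row A: (437, 1, 0)   [1·437 + 0·276 = 437]
  row B: (276, 0, 1)   [0·437 + 1·276 = 276]
  437 = 1·276 + 161   → row C = row A − 1·row B = (161, 1, −1)   [check: 1·437 − 1·276 = 161]
  276 = 1·161 + 115   → row D = row B − 1·row C = (115, −1, 2)   [check: −1·437 + 2·276 = 115]
  161 = 1·115 + 46   → row E = row C − 1·row D = (46, 2, −3)   [check: 2·437 − 3·276 = 46]
  115 = 2·46 + 23   → row F = row D − 2·row E = (23, −5, 8)   [check: −5·437 + 8·276 = 23]
  46 = 2·23 + 0   → remainder 0, stop. gcd = 23 (last nonzero row F).
So gcd(276, 437) = 23, with Bézout identity −5·437 + 8·276 = 23. Containment (⊇): the Bézout identity exhibits 23 as an element of (276, 437), giving (23) ⊆ (276, 437). Containment (⊆): since 23 | 276 and 23 | 437 (276 = 23·12, 437 = 23·19), every Z-linear combination of 276 and 437 is divisible by 23, so (276, 437) ⊆ (23). Therefore (276, 437) = (23), d = 23.

Final answer: (276, 437) = (23); d = 23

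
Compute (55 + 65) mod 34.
Reduce the summands first: 55 ≡ 21, 65 ≡ 31 (mod 34), so 55 + 65 ≡ 21 + 31 (mod 34). 21 + 31 = 52; 52 = 1·34 + 18, so (55 + 65) mod 34 = 18.

Final answer: 18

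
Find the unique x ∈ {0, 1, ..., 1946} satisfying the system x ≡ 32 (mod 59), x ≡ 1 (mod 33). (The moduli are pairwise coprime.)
The moduli 59, 33 are pairwise coprime, so by the CRT there is a unique solution mod 59·33 = 1947.
Solve by successive substitution. Start with x ≡ 32 (mod 59).
  Combine with x ≡ 1 (mod 33): write x = 32 + 59·t and require 32 + 59·t ≡ 1 (mod 33), i.e. 59·t ≡ 1 − 32 ≡ 2 (mod 33). Since 59^(−1) ≡ 14 (mod 33) (59 ≡ 26 (mod 33)), t ≡ 14·2 ≡ 28 (mod 33). So x ≡ 32 + 59·28 = 1684 (mod 1947).
Unique solution in [0, 1947): x = 1684.

Final answer: x ≡ 1684 (mod 1947); the representative in [0, 1947) is 1684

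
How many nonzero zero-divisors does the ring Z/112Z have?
In Z/112Z each nonzero element is either a unit (gcd with 112 is 1) or a zero-divisor (gcd > 1). The number of units is φ(112): factorise 112 = 2^4 · 7, so φ(112) = (2^4 − 2^3) · (7 − 1) = 8 · 6 = 48. The nonzero elements number 112 − 1 = 111. Hence the nonzero zero-divisors number 111 − 48 = 63.

Final answer: Z/112Z has 63 nonzero zero-divisors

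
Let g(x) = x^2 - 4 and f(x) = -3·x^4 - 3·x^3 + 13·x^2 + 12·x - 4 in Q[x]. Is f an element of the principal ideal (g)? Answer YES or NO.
YES

In Q[x] the ideal (g) consists of all multiples of g, so f ∈ (g) iff g | f, i.e. iff the remainder of f on division by g is 0. Divide f by g (g is monic, so eliminate the leading term of the running remainder at each step):
  leading term -3·x^4: subtract (-3·x^2)·g(x) = -3·x^4 + 12·x^2, leaving -3·x^3 + x^2 + 12·x - 4
  leading term -3·x^3: subtract (-3·x)·g(x) = -3·x^3 + 12·x, leaving x^2 - 4
  leading term x^2: subtract (1)·g(x) = x^2 - 4, leaving 0
The remainder is 0, so f(x) = g(x) · h(x) with h(x) = -3·x^2 - 3·x + 1. Hence g | f, i.e. f ∈ (g).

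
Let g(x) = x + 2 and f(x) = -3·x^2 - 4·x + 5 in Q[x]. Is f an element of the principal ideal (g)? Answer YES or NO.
NO

In Q[x] the ideal (g) consists of all multiples of g, so f ∈ (g) iff g | f, i.e. iff the remainder of f on division by g is 0. Divide f by g (g is monic, so eliminate the leading term of the running remainder at each step):
  leading term -3·x^2: subtract (-3·x)·g(x) = -3·x^2 - 6·x, leaving 2·x + 5
  leading term 2·x: subtract (2)·g(x) = 2·x + 4, leaving 1
The remainder r(x) = 1 ≠ 0 (and deg r < deg g), so g ∤ f, i.e. f ∉ (g).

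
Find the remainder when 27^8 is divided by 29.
24

Use repeated squaring. Binary(8) = 1000. Walk through the bits of the exponent 8 left-to-right: at each bit after the leading one, square the running value, then multiply by 27 if the bit is 1 (always reducing mod 29):
  bit 1 = 1 (leading): start with 27.
  bit 2 = 0: square 27^2 = 729 ≡ 4 (mod 29).
  bit 3 = 0: square 4^2 = 16 (mod 29).
  bit 4 = 0: square 16^2 = 256 ≡ 24 (mod 29).
Final value: 27^8 ≡ 24 (mod 29).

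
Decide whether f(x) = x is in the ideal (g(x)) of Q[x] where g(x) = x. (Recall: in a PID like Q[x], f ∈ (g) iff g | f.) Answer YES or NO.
YES

In Q[x] the ideal (g) consists of all multiples of g, so f ∈ (g) iff g | f, i.e. iff the remainder of f on division by g is 0. Divide f by g (g is monic, so eliminate the leading term of the running remainder at each step):
  leading term x: subtract (1)·g(x) = x, leaving 0
The remainder is 0, so f(x) = g(x) · h(x) with h(x) = 1. Hence g | f, i.e. f ∈ (g).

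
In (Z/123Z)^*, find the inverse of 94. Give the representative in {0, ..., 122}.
Apply the extended Euclidean algorithm to (123, 94), tracking rows (r, s, t) with s·123 + t·94 = r. Each division r_prev = q·r_cur + r_new produces the new row as (previous row) − q·(current row):
  row A: (123, 1, 0)   [1·123 + 0·94 = 123]
  row B: (94, 0, 1)   [0·123 + 1·94 = 94]
  123 = 1·94 + 29   → row C = row A − 1·row B = (29, 1, −1)   [check: 1·123 − 1·94 = 29]
  94 = 3·29 + 7   → row D = row B − 3·row C = (7, −3, 4)   [check: −3·123 + 4·94 = 7]
  29 = 4·7 + 1   → row E = row C − 4·row D = (1, 13, −17)   [check: 13·123 − 17·94 = 1]
  7 = 7·1 + 0   → remainder 0, stop. gcd = 1 (last nonzero row E).
The gcd is 1, so 94 is invertible mod 123. The last nonzero row gives 13·123 − 17·94 = 1, so t = −17. So 94^(−1) ≡ −17 ≡ 106 (mod 123). Verify: 94 · 106 = 9964 ≡ 1 (mod 123). ✓

Final answer: 94^(−1) ≡ 106 (mod 123)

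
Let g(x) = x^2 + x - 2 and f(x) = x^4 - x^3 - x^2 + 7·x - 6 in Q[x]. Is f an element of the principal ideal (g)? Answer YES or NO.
YES

In Q[x] the ideal (g) consists of all multiples of g, so f ∈ (g) iff g | f, i.e. iff the remainder of f on division by g is 0. Divide f by g (g is monic, so eliminate the leading term of the running remainder at each step):
  leading term x^4: subtract (x^2)·g(x) = x^4 + x^3 - 2·x^2, leaving -2·x^3 + x^2 + 7·x - 6
  leading term -2·x^3: subtract (-2·x)·g(x) = -2·x^3 - 2·x^2 + 4·x, leaving 3·x^2 + 3·x - 6
  leading term 3·x^2: subtract (3)·g(x) = 3·x^2 + 3·x - 6, leaving 0
The remainder is 0, so f(x) = g(x) · h(x) with h(x) = x^2 - 2·x + 3. Hence g | f, i.e. f ∈ (g).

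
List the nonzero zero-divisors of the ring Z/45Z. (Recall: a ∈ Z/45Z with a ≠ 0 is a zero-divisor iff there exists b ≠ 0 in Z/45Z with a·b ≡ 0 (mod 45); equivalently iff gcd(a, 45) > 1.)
An element a ∈ Z/45Z (with a ≠ 0) is a zero-divisor iff gcd(a, 45) > 1 (because a is a unit precisely when gcd(a, n) = 1, and in Z/nZ every nonzero, non-unit element is a zero-divisor). Scan a = 1, ..., 44 and keep those with gcd(a, 45) > 1:
  gcd(3, 45) = 3, gcd(5, 45) = 5, gcd(6, 45) = 3, gcd(9, 45) = 9, gcd(10, 45) = 5, gcd(12, 45) = 3, gcd(15, 45) = 15, gcd(18, 45) = 9, gcd(20, 45) = 5, gcd(21, 45) = 3, gcd(24, 45) = 3, gcd(25, 45) = 5, gcd(27, 45) = 9, gcd(30, 45) = 15, gcd(33, 45) = 3, gcd(35, 45) = 5, gcd(36, 45) = 9, gcd(39, 45) = 3, gcd(40, 45) = 5, gcd(42, 45) = 3.
All other a ∈ {1, ..., 44} have gcd(a, 45) = 1 and are units. So the nonzero zero-divisors are exactly the 20 values of a appearing in this scan.

Final answer: nonzero zero-divisors of Z/45Z = {3, 5, 6, 9, 10, 12, 15, 18, 20, 21, 24, 25, 27, 30, 33, 35, 36, 39, 40, 42}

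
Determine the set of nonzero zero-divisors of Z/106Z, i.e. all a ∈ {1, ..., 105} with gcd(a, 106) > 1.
An element a ∈ Z/106Z (with a ≠ 0) is a zero-divisor iff gcd(a, 106) > 1 (because a is a unit precisely when gcd(a, n) = 1, and in Z/nZ every nonzero, non-unit element is a zero-divisor). Scan a = 1, ..., 105 and keep those with gcd(a, 106) > 1:
  gcd(2, 106) = 2, gcd(4, 106) = 2, gcd(6, 106) = 2, gcd(8, 106) = 2, gcd(10, 106) = 2, gcd(12, 106) = 2, gcd(14, 106) = 2, gcd(16, 106) = 2, gcd(18, 106) = 2, gcd(20, 106) = 2, gcd(22, 106) = 2, gcd(24, 106) = 2, gcd(26, 106) = 2, gcd(28, 106) = 2, gcd(30, 106) = 2, gcd(32, 106) = 2, gcd(34, 106) = 2, gcd(36, 106) = 2, gcd(38, 106) = 2, gcd(40, 106) = 2, gcd(42, 106) = 2, gcd(44, 106) = 2, gcd(46, 106) = 2, gcd(48, 106) = 2, gcd(50, 106) = 2, gcd(52, 106) = 2, gcd(53, 106) = 53, gcd(54, 106) = 2, gcd(56, 106) = 2, gcd(58, 106) = 2, gcd(60, 106) = 2, gcd(62, 106) = 2, gcd(64, 106) = 2, gcd(66, 106) = 2, gcd(68, 106) = 2, gcd(70, 106) = 2, gcd(72, 106) = 2, gcd(74, 106) = 2, gcd(76, 106) = 2, gcd(78, 106) = 2, gcd(80, 106) = 2, gcd(82, 106) = 2, gcd(84, 106) = 2, gcd(86, 106) = 2, gcd(88, 106) = 2, gcd(90, 106) = 2, gcd(92, 106) = 2, gcd(94, 106) = 2, gcd(96, 106) = 2, gcd(98, 106) = 2, gcd(100, 106) = 2, gcd(102, 106) = 2, gcd(104, 106) = 2.
All other a ∈ {1, ..., 105} have gcd(a, 106) = 1 and are units. So the nonzero zero-divisors are exactly the 53 values of a appearing in this scan.

Final answer: nonzero zero-divisors of Z/106Z = {2, 4, 6, 8, 10, 12, 14, 16, 18, 20, 22, 24, 26, 28, 30, 32, 34, 36, 38, 40, 42, 44, 46, 48, 50, 52, 53, 54, 56, 58, 60, 62, 64, 66, 68, 70, 72, 74, 76, 78, 80, 82, 84, 86, 88, 90, 92, 94, 96, 98, 100, 102, 104}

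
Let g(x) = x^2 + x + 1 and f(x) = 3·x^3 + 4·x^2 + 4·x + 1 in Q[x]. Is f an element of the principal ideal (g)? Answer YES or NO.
In Q[x] the ideal (g) consists of all multiples of g, so f ∈ (g) iff g | f, i.e. iff the remainder of f on division by g is 0. Divide f by g (g is monic, so eliminate the leading term of the running remainder at each step):
  leading term 3·x^3: subtract (3·x)·g(x) = 3·x^3 + 3·x^2 + 3·x, leaving x^2 + x + 1
  leading term x^2: subtract (1)·g(x) = x^2 + x + 1, leaving 0
The remainder is 0, so f(x) = g(x) · h(x) with h(x) = 3·x + 1. Hence g | f, i.e. f ∈ (g).

Final answer: YES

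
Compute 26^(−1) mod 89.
Apply the extended Euclidean algorithm to (89, 26), tracking rows (r, s, t) with s·89 + t·26 = r. Each division r_prev = q·r_cur + r_new produces the new row as (previous row) − q·(current row):
  row A: (89, 1, 0)   [1·89 + 0·26 = 89]
  row B: (26, 0, 1)   [0·89 + 1·26 = 26]
  89 = 3·26 + 11   → row C = row A − 3·row B = (11, 1, −3)   [check: 1·89 − 3·26 = 11]
  26 = 2·11 + 4   → row D = row B − 2·row C = (4, −2, 7)   [check: −2·89 + 7·26 = 4]
  11 = 2·4 + 3   → row E = row C − 2·row D = (3, 5, −17)   [check: 5·89 − 17·26 = 3]
  4 = 1·3 + 1   → row F = row D − 1·row E = (1, −7, 24)   [check: −7·89 + 24·26 = 1]
  3 = 3·1 + 0   → remainder 0, stop. gcd = 1 (last nonzero row F).
The gcd is 1, so 26 is invertible mod 89. The last nonzero row gives −7·89 + 24·26 = 1, so t = 24. So 26^(−1) ≡ 24 (mod 89). Verify: 26 · 24 = 624 ≡ 1 (mod 89). ✓

Final answer: 26^(−1) ≡ 24 (mod 89)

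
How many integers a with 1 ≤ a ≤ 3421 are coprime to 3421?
The number of a ∈ {1, ..., 3421} with gcd(a, 3421) = 1 is by definition Euler's totient φ(3421). φ is multiplicative, with φ(p^e) = p^e − p^(e−1). Factorise 3421 = 11 · 311. Then
  φ(3421) = (11 − 1) · (311 − 1) = 10 · 310 = 3100.
So there are 3100 such integers.

Final answer: 3100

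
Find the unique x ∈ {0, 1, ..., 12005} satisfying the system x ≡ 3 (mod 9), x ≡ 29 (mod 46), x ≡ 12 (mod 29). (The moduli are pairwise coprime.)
x ≡ 1317 (mod 12006); the representative in [0, 12006) is 1317

The moduli 9, 46, 29 are pairwise coprime, so by the CRT there is a unique solution mod 9·46·29 = 12006.
Solve by successive substitution. Start with x ≡ 3 (mod 9).
  Combine with x ≡ 29 (mod 46): write x = 3 + 9·t and require 3 + 9·t ≡ 29 (mod 46), i.e. 9·t ≡ 29 − 3 ≡ 26 (mod 46). Since 9^(−1) ≡ 41 (mod 46), t ≡ 41·26 ≡ 8 (mod 46). So x ≡ 3 + 9·8 = 75 (mod 414).
  Combine with x ≡ 12 (mod 29): write x = 75 + 414·t and require 75 + 414·t ≡ 12 (mod 29), i.e. 414·t ≡ 12 − 75 ≡ 24 (mod 29). Since 414^(−1) ≡ 11 (mod 29) (414 ≡ 8 (mod 29)), t ≡ 11·24 ≡ 3 (mod 29). So x ≡ 75 + 414·3 = 1317 (mod 12006).
Unique solution in [0, 12006): x = 1317.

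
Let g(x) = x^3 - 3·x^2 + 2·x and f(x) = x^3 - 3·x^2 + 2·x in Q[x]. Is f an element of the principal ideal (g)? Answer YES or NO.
In Q[x] the ideal (g) consists of all multiples of g, so f ∈ (g) iff g | f, i.e. iff the remainder of f on division by g is 0. Divide f by g (g is monic, so eliminate the leading term of the running remainder at each step):
  leading term x^3: subtract (1)·g(x) = x^3 - 3·x^2 + 2·x, leaving 0
The remainder is 0, so f(x) = g(x) · h(x) with h(x) = 1. Hence g | f, i.e. f ∈ (g).

Final answer: YES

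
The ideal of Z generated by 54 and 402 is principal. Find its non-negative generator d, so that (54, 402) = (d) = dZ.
In the PID Z, (a, b) is generated by gcd(a, b). Compute gcd(402, 54) with the extended Euclidean algorithm, tracking rows (r, s, t) with s·402 + t·54 = r:
  row A: (402, 1, 0)   [1·402 + 0·54 = 402]
  row B: (54, 0, 1)   [0·402 + 1·54 = 54]
  402 = 7·54 + 24   → row C = row A − 7·row B = (24, 1, −7)   [check: 1·402 − 7·54 = 24]
  54 = 2·24 + 6   → row D = row B − 2·row C = (6, −2, 15)   [check: −2·402 + 15·54 = 6]
  24 = 4·6 + 0   → remainder 0, stop. gcd = 6 (last nonzero row D).
So gcd(54, 402) = 6, with Bézout identity −2·402 + 15·54 = 6. Containment (⊇): the Bézout identity exhibits 6 as an element of (54, 402), giving (6) ⊆ (54, 402). Containment (⊆): since 6 | 54 and 6 | 402 (54 = 6·9, 402 = 6·67), every Z-linear combination of 54 and 402 is divisible by 6, so (54, 402) ⊆ (6). Therefore (54, 402) = (6), d = 6.

Final answer: (54, 402) = (6); d = 6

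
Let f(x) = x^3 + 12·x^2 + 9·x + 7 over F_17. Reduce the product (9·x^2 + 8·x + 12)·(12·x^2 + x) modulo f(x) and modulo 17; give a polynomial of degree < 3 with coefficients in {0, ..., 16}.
Multiply as integer polynomials: a · b = 108·x^4 + 105·x^3 + 152·x^2 + 12·x. Reducing coefficients mod 17: a · b ≡ 6·x^4 + 3·x^3 + 16·x^2 + 12·x. Now divide by f(x) = x^3 + 12·x^2 + 9·x + 7 in F_17[x], eliminating the leading term at each step:
  leading term 6·x^4: subtract (6·x)·f(x) = 6·x^4 + 4·x^3 + 3·x^2 + 8·x, leaving 16·x^3 + 13·x^2 + 4·x (coefficients mod 17)
  leading term 16·x^3: subtract (16)·f(x) = 16·x^3 + 5·x^2 + 8·x + 10, leaving 8·x^2 + 13·x + 7 (coefficients mod 17)
The degree is now < 3, so this is the remainder. Hence a · b ≡ 8·x^2 + 13·x + 7 in F_17[x]/(f).

Final answer: a · b ≡ 8·x^2 + 13·x + 7 (mod f(x))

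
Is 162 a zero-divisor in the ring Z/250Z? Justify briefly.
gcd(162, 250) = 2 > 1, so 162 is not a unit in Z/250Z. In Z/nZ every nonzero non-unit is a zero-divisor: explicitly, take b = 250/gcd = 125 ≠ 0 (mod 250); then 162·125 = 20250 = 81·250, i.e. 162·125 ≡ 0 (mod 250). So 162 is a zero-divisor.

Final answer: YES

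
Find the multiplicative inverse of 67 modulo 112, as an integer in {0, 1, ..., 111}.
67^(−1) ≡ 107 (mod 112)

Apply the extended Euclidean algorithm to (112, 67), tracking rows (r, s, t) with s·112 + t·67 = r. Each division r_prev = q·r_cur + r_new produces the new row as (previous row) − q·(current row):
  row A: (112, 1, 0)   [1·112 + 0·67 = 112]
  row B: (67, 0, 1)   [0·112 + 1·67 = 67]
  112 = 1·67 + 45   → row C = row A − 1·row B = (45, 1, −1)   [check: 1·112 − 1·67 = 45]
  67 = 1·45 + 22   → row D = row B − 1·row C = (22, −1, 2)   [check: −1·112 + 2·67 = 22]
  45 = 2·22 + 1   → row E = row C − 2·row D = (1, 3, −5)   [check: 3·112 − 5·67 = 1]
  22 = 22·1 + 0   → remainder 0, stop. gcd = 1 (last nonzero row E).
The gcd is 1, so 67 is invertible mod 112. The last nonzero row gives 3·112 − 5·67 = 1, so t = −5. So 67^(−1) ≡ −5 ≡ 107 (mod 112). Verify: 67 · 107 = 7169 ≡ 1 (mod 112). ✓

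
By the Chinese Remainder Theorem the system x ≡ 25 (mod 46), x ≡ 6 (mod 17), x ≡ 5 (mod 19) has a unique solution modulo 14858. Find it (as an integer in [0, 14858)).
The moduli 46, 17, 19 are pairwise coprime, so by the CRT there is a unique solution mod 46·17·19 = 14858.
Solve by successive substitution. Start with x ≡ 25 (mod 46).
  Combine with x ≡ 6 (mod 17): write x = 25 + 46·t and require 25 + 46·t ≡ 6 (mod 17), i.e. 46·t ≡ 6 − 25 ≡ 15 (mod 17). Since 46^(−1) ≡ 10 (mod 17) (46 ≡ 12 (mod 17)), t ≡ 10·15 ≡ 14 (mod 17). So x ≡ 25 + 46·14 = 669 (mod 782).
  Combine with x ≡ 5 (mod 19): write x = 669 + 782·t and require 669 + 782·t ≡ 5 (mod 19), i.e. 782·t ≡ 5 − 669 ≡ 1 (mod 19). Since 782^(−1) ≡ 13 (mod 19) (782 ≡ 3 (mod 19)), t ≡ 13·1 ≡ 13 (mod 19). So x ≡ 669 + 782·13 = 10835 (mod 14858).
Unique solution in [0, 14858): x = 10835.

Final answer: x ≡ 10835 (mod 14858); the representative in [0, 14858) is 10835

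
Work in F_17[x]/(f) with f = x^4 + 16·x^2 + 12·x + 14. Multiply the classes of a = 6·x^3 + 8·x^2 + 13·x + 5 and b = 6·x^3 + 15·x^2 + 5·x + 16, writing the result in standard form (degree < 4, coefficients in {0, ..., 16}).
Multiply as integer polynomials: a · b = 36·x^6 + 138·x^5 + 228·x^4 + 361·x^3 + 268·x^2 + 233·x + 80. Reducing coefficients mod 17: a · b ≡ 2·x^6 + 2·x^5 + 7·x^4 + 4·x^3 + 13·x^2 + 12·x + 12. Now divide by f(x) = x^4 + 16·x^2 + 12·x + 14 in F_17[x], eliminating the leading term at each step:
  leading term 2·x^6: subtract (2·x^2)·f(x) = 2·x^6 + 15·x^4 + 7·x^3 + 11·x^2, leaving 2·x^5 + 9·x^4 + 14·x^3 + 2·x^2 + 12·x + 12 (coefficients mod 17)
  leading term 2·x^5: subtract (2·x)·f(x) = 2·x^5 + 15·x^3 + 7·x^2 + 11·x, leaving 9·x^4 + 16·x^3 + 12·x^2 + x + 12 (coefficients mod 17)
  leading term 9·x^4: subtract (9)·f(x) = 9·x^4 + 8·x^2 + 6·x + 7, leaving 16·x^3 + 4·x^2 + 12·x + 5 (coefficients mod 17)
The degree is now < 4, so this is the remainder. Hence a · b ≡ 16·x^3 + 4·x^2 + 12·x + 5 in F_17[x]/(f).

Final answer: a · b ≡ 16·x^3 + 4·x^2 + 12·x + 5 (mod f(x))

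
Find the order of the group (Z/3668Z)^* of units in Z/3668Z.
|(Z/3668Z)^*| = 1560

(Z/3668Z)^* consists of the classes a with gcd(a, 3668) = 1, so its order is φ(3668). φ is multiplicative, with φ(p^e) = p^e − p^(e−1). Factorise 3668 = 2^2 · 7 · 131. Then
  φ(3668) = (2^2 − 2^1) · (7 − 1) · (131 − 1) = 2 · 6 · 130 = 1560.
Thus |(Z/3668Z)^*| = 1560.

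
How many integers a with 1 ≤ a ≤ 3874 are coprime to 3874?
1776

The number of a ∈ {1, ..., 3874} with gcd(a, 3874) = 1 is by definition Euler's totient φ(3874). φ is multiplicative, with φ(p^e) = p^e − p^(e−1). Factorise 3874 = 2 · 13 · 149. Then
  φ(3874) = (2 − 1) · (13 − 1) · (149 − 1) = 1 · 12 · 148 = 1776.
So there are 1776 such integers.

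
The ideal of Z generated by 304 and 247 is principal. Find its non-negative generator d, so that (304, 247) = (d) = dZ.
(304, 247) = (19); d = 19

In the PID Z, (a, b) is generated by gcd(a, b). Compute gcd(304, 247) with the extended Euclidean algorithm, tracking rows (r, s, t) with s·304 + t·247 = r:
  row A: (304, 1, 0)   [1·304 + 0·247 = 304]
  row B: (247, 0, 1)   [0·304 + 1·247 = 247]
  304 = 1·247 + 57   → row C = row A − 1·row B = (57, 1, −1)   [check: 1·304 − 1·247 = 57]
  247 = 4·57 + 19   → row D = row B − 4·row C = (19, −4, 5)   [check: −4·304 + 5·247 = 19]
  57 = 3·19 + 0   → remainder 0, stop. gcd = 19 (last nonzero row D).
So gcd(304, 247) = 19, with Bézout identity −4·304 + 5·247 = 19. Containment (⊇): the Bézout identity exhibits 19 as an element of (304, 247), giving (19) ⊆ (304, 247). Containment (⊆): since 19 | 304 and 19 | 247 (304 = 19·16, 247 = 19·13), every Z-linear combination of 304 and 247 is divisible by 19, so (304, 247) ⊆ (19). Therefore (304, 247) = (19), d = 19.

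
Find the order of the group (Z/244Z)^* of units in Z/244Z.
|(Z/244Z)^*| = 120

(Z/244Z)^* consists of the classes a with gcd(a, 244) = 1, so its order is φ(244). φ is multiplicative, with φ(p^e) = p^e − p^(e−1). Factorise 244 = 2^2 · 61. Then
  φ(244) = (2^2 − 2^1) · (61 − 1) = 2 · 60 = 120.
Thus |(Z/244Z)^*| = 120.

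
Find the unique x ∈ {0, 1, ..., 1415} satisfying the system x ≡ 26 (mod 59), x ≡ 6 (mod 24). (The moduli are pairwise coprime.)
x ≡ 1206 (mod 1416); the representative in [0, 1416) is 1206

The moduli 59, 24 are pairwise coprime, so by the CRT there is a unique solution mod 59·24 = 1416.
Solve by successive substitution. Start with x ≡ 26 (mod 59).
  Combine with x ≡ 6 (mod 24): write x = 26 + 59·t and require 26 + 59·t ≡ 6 (mod 24), i.e. 59·t ≡ 6 − 26 ≡ 4 (mod 24). Since 59^(−1) ≡ 11 (mod 24) (59 ≡ 11 (mod 24)), t ≡ 11·4 ≡ 20 (mod 24). So x ≡ 26 + 59·20 = 1206 (mod 1416).
Unique solution in [0, 1416): x = 1206.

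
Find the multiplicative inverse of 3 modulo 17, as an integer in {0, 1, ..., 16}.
Apply the extended Euclidean algorithm to (17, 3), tracking rows (r, s, t) with s·17 + t·3 = r. Each division r_prev = q·r_cur + r_new produces the new row as (previous row) − q·(current row):
  row A: (17, 1, 0)   [1·17 + 0·3 = 17]
  row B: (3, 0, 1)   [0·17 + 1·3 = 3]
  17 = 5·3 + 2   → row C = row A − 5·row B = (2, 1, −5)   [check: 1·17 − 5·3 = 2]
  3 = 1·2 + 1   → row D = row B − 1·row C = (1, −1, 6)   [check: −1·17 + 6·3 = 1]
  2 = 2·1 + 0   → remainder 0, stop. gcd = 1 (last nonzero row D).
The gcd is 1, so 3 is invertible mod 17. The last nonzero row gives −1·17 + 6·3 = 1, so t = 6. So 3^(−1) ≡ 6 (mod 17). Verify: 3 · 6 = 18 ≡ 1 (mod 17). ✓

Final answer: 3^(−1) ≡ 6 (mod 17)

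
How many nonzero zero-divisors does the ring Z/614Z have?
Z/614Z has 307 nonzero zero-divisors

In Z/614Z each nonzero element is either a unit (gcd with 614 is 1) or a zero-divisor (gcd > 1). The number of units is φ(614): factorise 614 = 2 · 307, so φ(614) = (2 − 1) · (307 − 1) = 1 · 306 = 306. The nonzero elements number 614 − 1 = 613. Hence the nonzero zero-divisors number 613 − 306 = 307.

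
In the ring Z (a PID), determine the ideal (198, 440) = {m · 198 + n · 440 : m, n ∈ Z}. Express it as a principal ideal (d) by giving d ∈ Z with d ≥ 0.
(198, 440) = (22); d = 22

In the PID Z, (a, b) is generated by gcd(a, b). Compute gcd(440, 198) with the extended Euclidean algorithm, tracking rows (r, s, t) with s·440 + t·198 = r:
  row A: (440, 1, 0)   [1·440 + 0·198 = 440]
  row B: (198, 0, 1)   [0·440 + 1·198 = 198]
  440 = 2·198 + 44   → row C = row A − 2·row B = (44, 1, −2)   [check: 1·440 − 2·198 = 44]
  198 = 4·44 + 22   → row D = row B − 4·row C = (22, −4, 9)   [check: −4·440 + 9·198 = 22]
  44 = 2·22 + 0   → remainder 0, stop. gcd = 22 (last nonzero row D).
So gcd(198, 440) = 22, with Bézout identity −4·440 + 9·198 = 22. Containment (⊇): the Bézout identity exhibits 22 as an element of (198, 440), giving (22) ⊆ (198, 440). Containment (⊆): since 22 | 198 and 22 | 440 (198 = 22·9, 440 = 22·20), every Z-linear combination of 198 and 440 is divisible by 22, so (198, 440) ⊆ (22). Therefore (198, 440) = (22), d = 22.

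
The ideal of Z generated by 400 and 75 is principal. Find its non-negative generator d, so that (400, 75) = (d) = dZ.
In the PID Z, (a, b) is generated by gcd(a, b). Compute gcd(400, 75) with the extended Euclidean algorithm, tracking rows (r, s, t) with s·400 + t·75 = r:
  row A: (400, 1, 0)   [1·400 + 0·75 = 400]
  row B: (75, 0, 1)   [0·400 + 1·75 = 75]
  400 = 5·75 + 25   → row C = row A − 5·row B = (25, 1, −5)   [check: 1·400 − 5·75 = 25]
  75 = 3·25 + 0   → remainder 0, stop. gcd = 25 (last nonzero row C).
So gcd(400, 75) = 25, with Bézout identity 1·400 − 5·75 = 25. Containment (⊇): the Bézout identity exhibits 25 as an element of (400, 75), giving (25) ⊆ (400, 75). Containment (⊆): since 25 | 400 and 25 | 75 (400 = 25·16, 75 = 25·3), every Z-linear combination of 400 and 75 is divisible by 25, so (400, 75) ⊆ (25). Therefore (400, 75) = (25), d = 25.

Final answer: (400, 75) = (25); d = 25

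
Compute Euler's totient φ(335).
φ(335) = 264

φ is multiplicative, with φ(p^e) = p^e − p^(e−1). Factorise 335 = 5 · 67. Then
  φ(335) = (5 − 1) · (67 − 1) = 4 · 66 = 264.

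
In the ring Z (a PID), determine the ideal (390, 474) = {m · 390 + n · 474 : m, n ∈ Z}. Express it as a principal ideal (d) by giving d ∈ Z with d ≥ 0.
(390, 474) = (6); d = 6

In the PID Z, (a, b) is generated by gcd(a, b). Compute gcd(474, 390) with the extended Euclidean algorithm, tracking rows (r, s, t) with s·474 + t·390 = r:
  row A: (474, 1, 0)   [1·474 + 0·390 = 474]
  row B: (390, 0, 1)   [0·474 + 1·390 = 390]
  474 = 1·390 + 84   → row C = row A − 1·row B = (84, 1, −1)   [check: 1·474 − 1·390 = 84]
  390 = 4·84 + 54   → row D = row B − 4·row C = (54, −4, 5)   [check: −4·474 + 5·390 = 54]
  84 = 1·54 + 30   → row E = row C − 1·row D = (30, 5, −6)   [check: 5·474 − 6·390 = 30]
  54 = 1·30 + 24   → row F = row D − 1·row E = (24, −9, 11)   [check: −9·474 + 11·390 = 24]
  30 = 1·24 + 6   → row G = row E − 1·row F = (6, 14, −17)   [check: 14·474 − 17·390 = 6]
  24 = 4·6 + 0   → remainder 0, stop. gcd = 6 (last nonzero row G).
So gcd(390, 474) = 6, with Bézout identity 14·474 − 17·390 = 6. Containment (⊇): the Bézout identity exhibits 6 as an element of (390, 474), giving (6) ⊆ (390, 474). Containment (⊆): since 6 | 390 and 6 | 474 (390 = 6·65, 474 = 6·79), every Z-linear combination of 390 and 474 is divisible by 6, so (390, 474) ⊆ (6). Therefore (390, 474) = (6), d = 6.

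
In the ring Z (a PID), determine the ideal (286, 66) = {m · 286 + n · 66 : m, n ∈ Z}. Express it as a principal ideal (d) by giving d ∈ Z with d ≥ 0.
In the PID Z, (a, b) is generated by gcd(a, b). Compute gcd(286, 66) with the extended Euclidean algorithm, tracking rows (r, s, t) with s·286 + t·66 = r:
  row A: (286, 1, 0)   [1·286 + 0·66 = 286]
  row B: (66, 0, 1)   [0·286 + 1·66 = 66]
  286 = 4·66 + 22   → row C = row A − 4·row B = (22, 1, −4)   [check: 1·286 − 4·66 = 22]
  66 = 3·22 + 0   → remainder 0, stop. gcd = 22 (last nonzero row C).
So gcd(286, 66) = 22, with Bézout identity 1·286 − 4·66 = 22. Containment (⊇): the Bézout identity exhibits 22 as an element of (286, 66), giving (22) ⊆ (286, 66). Containment (⊆): since 22 | 286 and 22 | 66 (286 = 22·13, 66 = 22·3), every Z-linear combination of 286 and 66 is divisible by 22, so (286, 66) ⊆ (22). Therefore (286, 66) = (22), d = 22.

Final answer: (286, 66) = (22); d = 22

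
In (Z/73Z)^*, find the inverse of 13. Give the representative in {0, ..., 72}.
Apply the extended Euclidean algorithm to (73, 13), tracking rows (r, s, t) with s·73 + t·13 = r. Each division r_prev = q·r_cur + r_new produces the new row as (previous row) − q·(current row):
  row A: (73, 1, 0)   [1·73 + 0·13 = 73]
  row B: (13, 0, 1)   [0·73 + 1·13 = 13]
  73 = 5·13 + 8   → row C = row A − 5·row B = (8, 1, −5)   [check: 1·73 − 5·13 = 8]
  13 = 1·8 + 5   → row D = row B − 1·row C = (5, −1, 6)   [check: −1·73 + 6·13 = 5]
  8 = 1·5 + 3   → row E = row C − 1·row D = (3, 2, −11)   [check: 2·73 − 11·13 = 3]
  5 = 1·3 + 2   → row F = row D − 1·row E = (2, −3, 17)   [check: −3·73 + 17·13 = 2]
  3 = 1·2 + 1   → row G = row E − 1·row F = (1, 5, −28)   [check: 5·73 − 28·13 = 1]
  2 = 2·1 + 0   → remainder 0, stop. gcd = 1 (last nonzero row G).
The gcd is 1, so 13 is invertible mod 73. The last nonzero row gives 5·73 − 28·13 = 1, so t = −28. So 13^(−1) ≡ −28 ≡ 45 (mod 73). Verify: 13 · 45 = 585 ≡ 1 (mod 73). ✓

Final answer: 13^(−1) ≡ 45 (mod 73)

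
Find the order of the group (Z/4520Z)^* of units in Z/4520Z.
|(Z/4520Z)^*| = 1792

(Z/4520Z)^* consists of the classes a with gcd(a, 4520) = 1, so its order is φ(4520). φ is multiplicative, with φ(p^e) = p^e − p^(e−1). Factorise 4520 = 2^3 · 5 · 113. Then
  φ(4520) = (2^3 − 2^2) · (5 − 1) · (113 − 1) = 4 · 4 · 112 = 1792.
Thus |(Z/4520Z)^*| = 1792.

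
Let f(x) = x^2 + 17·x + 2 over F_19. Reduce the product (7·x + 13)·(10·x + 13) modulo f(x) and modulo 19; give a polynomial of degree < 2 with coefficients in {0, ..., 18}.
Multiply as integer polynomials: a · b = 70·x^2 + 221·x + 169. Reducing coefficients mod 19: a · b ≡ 13·x^2 + 12·x + 17. Now divide by f(x) = x^2 + 17·x + 2 in F_19[x], eliminating the leading term at each step:
  leading term 13·x^2: subtract (13)·f(x) = 13·x^2 + 12·x + 7, leaving 10 (coefficients mod 19)
The degree is now < 2, so this is the remainder. Hence a · b ≡ 10 in F_19[x]/(f).

Final answer: a · b ≡ 10 (mod f(x))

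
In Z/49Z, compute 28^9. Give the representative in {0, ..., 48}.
Use repeated squaring. Binary(9) = 1001. Walk through the bits of the exponent 9 left-to-right: at each bit after the leading one, square the running value, then multiply by 28 if the bit is 1 (always reducing mod 49):
  bit 1 = 1 (leading): start with 28.
  bit 2 = 0: square 28^2 = 784 ≡ 0 (mod 49).
  bit 3 = 0: square 0^2 = 0 (mod 49).
  bit 4 = 1: square 0^2 = 0; bit is 1, so multiply 0·28 = 0 (mod 49).
Final value: 28^9 ≡ 0 (mod 49).

Final answer: 0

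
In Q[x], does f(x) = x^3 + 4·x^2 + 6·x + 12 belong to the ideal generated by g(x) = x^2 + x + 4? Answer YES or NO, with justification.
In Q[x] the ideal (g) consists of all multiples of g, so f ∈ (g) iff g | f, i.e. iff the remainder of f on division by g is 0. Divide f by g (g is monic, so eliminate the leading term of the running remainder at each step):
  leading term x^3: subtract (x)·g(x) = x^3 + x^2 + 4·x, leaving 3·x^2 + 2·x + 12
  leading term 3·x^2: subtract (3)·g(x) = 3·x^2 + 3·x + 12, leaving -x
The remainder r(x) = -x ≠ 0 (and deg r < deg g), so g ∤ f, i.e. f ∉ (g).

Final answer: NO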